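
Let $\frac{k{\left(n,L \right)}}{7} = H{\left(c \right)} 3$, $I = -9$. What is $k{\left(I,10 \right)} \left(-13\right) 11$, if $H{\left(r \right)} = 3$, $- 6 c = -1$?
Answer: $-9009$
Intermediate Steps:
$c = \frac{1}{6}$ ($c = \left(- \frac{1}{6}\right) \left(-1\right) = \frac{1}{6} \approx 0.16667$)
$k{\left(n,L \right)} = 63$ ($k{\left(n,L \right)} = 7 \cdot 3 \cdot 3 = 7 \cdot 9 = 63$)
$k{\left(I,10 \right)} \left(-13\right) 11 = 63 \left(-13\right) 11 = \left(-819\right) 11 = -9009$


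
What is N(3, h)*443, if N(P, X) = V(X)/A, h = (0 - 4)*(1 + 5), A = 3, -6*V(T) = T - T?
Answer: 0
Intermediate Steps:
V(T) = 0 (V(T) = -(T - T)/6 = -⅙*0 = 0)
h = -24 (h = -4*6 = -24)
N(P, X) = 0 (N(P, X) = 0/3 = 0*(⅓) = 0)
N(3, h)*443 = 0*443 = 0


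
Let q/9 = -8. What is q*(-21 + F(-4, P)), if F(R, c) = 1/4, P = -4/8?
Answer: 1494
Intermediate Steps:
P = -½ (P = -4*⅛ = -½ ≈ -0.50000)
q = -72 (q = 9*(-8) = -72)
F(R, c) = ¼
q*(-21 + F(-4, P)) = -72*(-21 + ¼) = -72*(-83/4) = 1494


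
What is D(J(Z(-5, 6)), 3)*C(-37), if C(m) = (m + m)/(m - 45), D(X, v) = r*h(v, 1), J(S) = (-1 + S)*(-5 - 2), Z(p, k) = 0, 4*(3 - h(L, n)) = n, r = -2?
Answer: -407/82 ≈ -4.9634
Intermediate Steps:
h(L, n) = 3 - n/4
J(S) = 7 - 7*S (J(S) = (-1 + S)*(-7) = 7 - 7*S)
D(X, v) = -11/2 (D(X, v) = -2*(3 - 1/4*1) = -2*(3 - 1/4) = -2*11/4 = -11/2)
C(m) = 2*m/(-45 + m) (C(m) = (2*m)/(-45 + m) = 2*m/(-45 + m))
D(J(Z(-5, 6)), 3)*C(-37) = -11*(-37)/(-45 - 37) = -11*(-37)/(-82) = -11*(-37)*(-1)/82 = -11/2*37/41 = -407/82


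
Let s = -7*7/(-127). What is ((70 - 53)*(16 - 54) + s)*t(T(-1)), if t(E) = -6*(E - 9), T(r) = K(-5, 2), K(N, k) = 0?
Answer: -4427622/127 ≈ -34863.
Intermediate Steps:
T(r) = 0
t(E) = 54 - 6*E (t(E) = -6*(-9 + E) = 54 - 6*E)
s = 49/127 (s = -49*(-1/127) = 49/127 ≈ 0.38583)
((70 - 53)*(16 - 54) + s)*t(T(-1)) = ((70 - 53)*(16 - 54) + 49/127)*(54 - 6*0) = (17*(-38) + 49/127)*(54 + 0) = (-646 + 49/127)*54 = -81993/127*54 = -4427622/127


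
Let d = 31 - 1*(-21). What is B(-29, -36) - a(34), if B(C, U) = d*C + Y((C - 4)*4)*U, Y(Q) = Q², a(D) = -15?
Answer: -628757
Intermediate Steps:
d = 52 (d = 31 + 21 = 52)
B(C, U) = 52*C + U*(-16 + 4*C)² (B(C, U) = 52*C + ((C - 4)*4)²*U = 52*C + ((-4 + C)*4)²*U = 52*C + (-16 + 4*C)²*U = 52*C + U*(-16 + 4*C)²)
B(-29, -36) - a(34) = (52*(-29) + 16*(-36)*(-4 - 29)²) - 1*(-15) = (-1508 + 16*(-36)*(-33)²) + 15 = (-1508 + 16*(-36)*1089) + 15 = (-1508 - 627264) + 15 = -628772 + 15 = -628757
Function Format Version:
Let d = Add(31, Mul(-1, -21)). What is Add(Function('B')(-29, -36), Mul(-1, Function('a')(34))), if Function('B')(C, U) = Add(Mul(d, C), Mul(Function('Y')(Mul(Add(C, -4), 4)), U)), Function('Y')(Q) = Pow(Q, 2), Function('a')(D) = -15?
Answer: -628757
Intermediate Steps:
d = 52 (d = Add(31, 21) = 52)
Function('B')(C, U) = Add(Mul(52, C), Mul(U, Pow(Add(-16, Mul(4, C)), 2))) (Function('B')(C, U) = Add(Mul(52, C), Mul(Pow(Mul(Add(C, -4), 4), 2), U)) = Add(Mul(52, C), Mul(Pow(Mul(Add(-4, C), 4), 2), U)) = Add(Mul(52, C), Mul(Pow(Add(-16, Mul(4, C)), 2), U)) = Add(Mul(52, C), Mul(U, Pow(Add(-16, Mul(4, C)), 2))))
Add(Function('B')(-29, -36), Mul(-1, Function('a')(34))) = Add(Add(Mul(52, -29), Mul(16, -36, Pow(Add(-4, -29), 2))), Mul(-1, -15)) = Add(Add(-1508, Mul(16, -36, Pow(-33, 2))), 15) = Add(Add(-1508, Mul(16, -36, 1089)), 15) = Add(Add(-1508, -627264), 15) = Add(-628772, 15) = -628757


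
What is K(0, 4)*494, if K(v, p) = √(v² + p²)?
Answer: 1976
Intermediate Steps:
K(v, p) = √(p² + v²)
K(0, 4)*494 = √(4² + 0²)*494 = √(16 + 0)*494 = √16*494 = 4*494 = 1976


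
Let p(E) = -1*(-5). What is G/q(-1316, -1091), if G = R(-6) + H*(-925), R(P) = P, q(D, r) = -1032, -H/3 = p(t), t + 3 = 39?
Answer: -4623/344 ≈ -13.439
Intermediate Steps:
t = 36 (t = -3 + 39 = 36)
p(E) = 5
H = -15 (H = -3*5 = -15)
G = 13869 (G = -6 - 15*(-925) = -6 + 13875 = 13869)
G/q(-1316, -1091) = 13869/(-1032) = 13869*(-1/1032) = -4623/344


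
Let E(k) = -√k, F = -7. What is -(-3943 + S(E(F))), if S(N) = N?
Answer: 3943 + I*√7 ≈ 3943.0 + 2.6458*I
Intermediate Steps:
-(-3943 + S(E(F))) = -(-3943 - √(-7)) = -(-3943 - I*√7) = 3943 + I*√7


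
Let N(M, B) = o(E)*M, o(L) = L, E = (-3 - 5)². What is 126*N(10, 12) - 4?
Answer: 80636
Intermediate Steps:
E = 64 (E = (-8)² = 64)
N(M, B) = 64*M
126*N(10, 12) - 4 = 126*(64*10) - 4 = 126*640 - 4 = 80640 - 4 = 80636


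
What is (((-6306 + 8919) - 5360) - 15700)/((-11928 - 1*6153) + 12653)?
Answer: 18447/5428 ≈ 3.3985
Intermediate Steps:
(((-6306 + 8919) - 5360) - 15700)/((-11928 - 1*6153) + 12653) = ((2613 - 5360) - 15700)/((-11928 - 6153) + 12653) = (-2747 - 15700)/(-18081 + 12653) = -18447/(-5428) = -18447*(-1/5428) = 18447/5428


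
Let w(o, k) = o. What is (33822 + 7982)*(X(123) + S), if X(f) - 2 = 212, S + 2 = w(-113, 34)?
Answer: 4138596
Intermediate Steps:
S = -115 (S = -2 - 113 = -115)
X(f) = 214 (X(f) = 2 + 212 = 214)
(33822 + 7982)*(X(123) + S) = (33822 + 7982)*(214 - 115) = 41804*99 = 4138596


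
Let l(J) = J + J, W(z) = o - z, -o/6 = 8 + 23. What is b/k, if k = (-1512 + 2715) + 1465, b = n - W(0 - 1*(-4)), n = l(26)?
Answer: 121/1334 ≈ 0.090705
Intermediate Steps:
o = -186 (o = -6*(8 + 23) = -6*31 = -186)
W(z) = -186 - z
l(J) = 2*J
n = 52 (n = 2*26 = 52)
b = 242 (b = 52 - (-186 - (0 - 1*(-4))) = 52 - (-186 - (0 + 4)) = 52 - (-186 - 1*4) = 52 - (-186 - 4) = 52 - 1*(-190) = 52 + 190 = 242)
k = 2668 (k = 1203 + 1465 = 2668)
b/k = 242/2668 = 242*(1/2668) = 121/1334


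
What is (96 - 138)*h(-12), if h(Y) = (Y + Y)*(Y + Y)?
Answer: -24192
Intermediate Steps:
h(Y) = 4*Y**2 (h(Y) = (2*Y)*(2*Y) = 4*Y**2)
(96 - 138)*h(-12) = (96 - 138)*(4*(-12)**2) = -168*144 = -42*576 = -24192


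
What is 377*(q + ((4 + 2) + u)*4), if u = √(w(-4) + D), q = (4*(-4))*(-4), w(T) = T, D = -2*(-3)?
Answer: 33176 + 1508*√2 ≈ 35309.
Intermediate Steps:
D = 6
q = 64 (q = -16*(-4) = 64)
u = √2 (u = √(-4 + 6) = √2 ≈ 1.4142)
377*(q + ((4 + 2) + u)*4) = 377*(64 + ((4 + 2) + √2)*4) = 377*(64 + (6 + √2)*4) = 377*(64 + (24 + 4*√2)) = 377*(88 + 4*√2) = 33176 + 1508*√2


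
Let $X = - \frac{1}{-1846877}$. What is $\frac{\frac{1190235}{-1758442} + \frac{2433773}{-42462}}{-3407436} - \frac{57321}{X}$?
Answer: $- \frac{961944246764679731868478279}{9086532208550748} \approx -1.0586 \cdot 10^{11}$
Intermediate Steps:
$X = \frac{1}{1846877}$ ($X = \left(-1\right) \left(- \frac{1}{1846877}\right) = \frac{1}{1846877} \approx 5.4145 \cdot 10^{-7}$)
$\frac{\frac{1190235}{-1758442} + \frac{2433773}{-42462}}{-3407436} - \frac{57321}{X} = \frac{\frac{1190235}{-1758442} + \frac{2433773}{-42462}}{-3407436} - 57321 \frac{1}{\frac{1}{1846877}} = \left(1190235 \left(- \frac{1}{1758442}\right) + 2433773 \left(- \frac{1}{42462}\right)\right) \left(- \frac{1}{3407436}\right) - 105864836517 = \left(- \frac{1190235}{1758442} - \frac{2433773}{42462}\right) \left(- \frac{1}{3407436}\right) - 105864836517 = \left(- \frac{154649586437}{2666677293}\right) \left(- \frac{1}{3407436}\right) - 105864836517 = \frac{154649586437}{9086532208550748} - 105864836517 = - \frac{961944246764679731868478279}{9086532208550748}$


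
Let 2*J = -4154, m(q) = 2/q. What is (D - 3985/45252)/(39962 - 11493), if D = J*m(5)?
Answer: -187996733/6441395940 ≈ -0.029186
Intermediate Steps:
J = -2077 (J = (½)*(-4154) = -2077)
D = -4154/5 ≈ -830.80
(D - 3985/45252)/(39962 - 11493) = (-4154/5 - 3985/45252)/(39962 - 11493) = (-4154/5 - 3985*1/45252)/28469 = (-4154/5 - 3985/45252)*(1/28469) = -187996733/226260*1/28469 = -187996733/6441395940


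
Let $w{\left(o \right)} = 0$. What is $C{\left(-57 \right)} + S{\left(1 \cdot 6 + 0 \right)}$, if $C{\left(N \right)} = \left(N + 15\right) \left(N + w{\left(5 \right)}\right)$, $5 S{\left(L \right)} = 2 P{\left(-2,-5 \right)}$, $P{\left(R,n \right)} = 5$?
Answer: $2396$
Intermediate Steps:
$S{\left(L \right)} = 2$ ($S{\left(L \right)} = \frac{2 \cdot 5}{5} = \frac{1}{5} \cdot 10 = 2$)
$C{\left(N \right)} = N \left(15 + N\right)$ ($C{\left(N \right)} = \left(N + 15\right) \left(N + 0\right) = \left(15 + N\right) N = N \left(15 + N\right)$)
$C{\left(-57 \right)} + S{\left(1 \cdot 6 + 0 \right)} = - 57 \left(15 - 57\right) + 2 = \left(-57\right) \left(-42\right) + 2 = 2394 + 2 = 2396$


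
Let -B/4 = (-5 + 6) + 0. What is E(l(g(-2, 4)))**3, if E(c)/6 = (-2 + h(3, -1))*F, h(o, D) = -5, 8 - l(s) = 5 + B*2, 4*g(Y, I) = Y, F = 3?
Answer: -2000376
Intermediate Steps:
B = -4 (B = -4*((-5 + 6) + 0) = -4*(1 + 0) = -4*1 = -4)
g(Y, I) = Y/4
l(s) = 11 (l(s) = 8 - (5 - 4*2) = 8 - (5 - 8) = 8 - 1*(-3) = 8 + 3 = 11)
E(c) = -126 (E(c) = 6*((-2 - 5)*3) = 6*(-7*3) = 6*(-21) = -126)
E(l(g(-2, 4)))**3 = (-126)**3 = -2000376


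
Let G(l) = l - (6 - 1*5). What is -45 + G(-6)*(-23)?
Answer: 116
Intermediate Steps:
G(l) = -1 + l (G(l) = l - (6 - 5) = l - 1*1 = l - 1 = -1 + l)
-45 + G(-6)*(-23) = -45 + (-1 - 6)*(-23) = -45 - 7*(-23) = -45 + 161 = 116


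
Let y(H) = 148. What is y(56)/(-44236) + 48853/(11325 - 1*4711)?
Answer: 540020609/73144226 ≈ 7.3830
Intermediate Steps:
y(56)/(-44236) + 48853/(11325 - 1*4711) = 148/(-44236) + 48853/(11325 - 1*4711) = 148*(-1/44236) + 48853/(11325 - 4711) = -37/11059 + 48853/6614 = 540020609/73144226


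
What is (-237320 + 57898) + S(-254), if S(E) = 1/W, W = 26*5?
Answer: -23324859/130 ≈ -1.7942e+5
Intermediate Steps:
W = 130
S(E) = 1/130
(-237320 + 57898) + S(-254) = (-237320 + 57898) + 1/130 = -179422 + 1/130 = -23324859/130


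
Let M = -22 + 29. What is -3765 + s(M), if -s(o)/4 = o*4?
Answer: -3877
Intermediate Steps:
M = 7
s(o) = -16*o (s(o) = -4*o*4 = -16*o)
-3765 + s(M) = -3765 - 16*7 = -3765 - 112 = -3877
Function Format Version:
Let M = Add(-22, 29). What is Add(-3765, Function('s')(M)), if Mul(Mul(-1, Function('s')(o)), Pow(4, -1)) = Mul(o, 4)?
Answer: -3877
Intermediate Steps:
M = 7
Function('s')(o) = Mul(-16, o) (Function('s')(o) = Mul(-4, Mul(o, 4)) = Mul(-4, Mul(4, o)) = Mul(-16, o))
Add(-3765, Function('s')(M)) = Add(-3765, Mul(-16, 7)) = Add(-3765, -112) = -3877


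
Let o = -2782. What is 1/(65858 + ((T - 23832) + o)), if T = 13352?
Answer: 1/52596 ≈ 1.9013e-5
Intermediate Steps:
1/(65858 + ((T - 23832) + o)) = 1/(65858 + ((13352 - 23832) - 2782)) = 1/(65858 + (-10480 - 2782)) = 1/(65858 - 13262) = 1/52596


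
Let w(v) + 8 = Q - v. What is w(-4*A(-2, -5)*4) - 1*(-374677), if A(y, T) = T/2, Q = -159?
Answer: 374470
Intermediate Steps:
A(y, T) = T/2 (A(y, T) = T*(½) = T/2)
w(v) = -167 - v (w(v) = -8 + (-159 - v) = -167 - v)
w(-4*A(-2, -5)*4) - 1*(-374677) = (-167 - (-2*(-5))*4) - 1*(-374677) = (-167 - (-4*(-5/2))*4) + 374677 = (-167 - 10*4) + 374677 = (-167 - 1*40) + 374677 = (-167 - 40) + 374677 = -207 + 374677 = 374470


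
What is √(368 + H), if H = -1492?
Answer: 2*I*√281 ≈ 33.526*I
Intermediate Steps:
√(368 + H) = √(368 - 1492) = √(-1124) = 2*I*√281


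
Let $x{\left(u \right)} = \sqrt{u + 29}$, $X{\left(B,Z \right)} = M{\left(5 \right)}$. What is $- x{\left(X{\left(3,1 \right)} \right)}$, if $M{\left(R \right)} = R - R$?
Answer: $- \sqrt{29} \approx -5.3852$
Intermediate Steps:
$M{\left(R \right)} = 0$
$X{\left(B,Z \right)} = 0$
$x{\left(u \right)} = \sqrt{29 + u}$
$- x{\left(X{\left(3,1 \right)} \right)} = - \sqrt{29 + 0} = - \sqrt{29}$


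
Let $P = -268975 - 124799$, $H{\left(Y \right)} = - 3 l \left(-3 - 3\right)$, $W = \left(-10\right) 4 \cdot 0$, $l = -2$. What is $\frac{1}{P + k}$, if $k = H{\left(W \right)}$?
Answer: $- \frac{1}{393810} \approx -2.5393 \cdot 10^{-6}$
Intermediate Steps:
$W = 0$ ($W = \left(-40\right) 0 = 0$)
$H{\left(Y \right)} = -36$ ($H{\left(Y \right)} = - 3 \left(- 2 \left(-3 - 3\right)\right) = - 3 \left(\left(-2\right) \left(-6\right)\right) = \left(-3\right) 12 = -36$)
$k = -36$
$P = -393774$ ($P = -268975 - 124799 = -393774$)
$\frac{1}{P + k} = \frac{1}{-393774 - 36} = \frac{1}{-393810} = - \frac{1}{393810}$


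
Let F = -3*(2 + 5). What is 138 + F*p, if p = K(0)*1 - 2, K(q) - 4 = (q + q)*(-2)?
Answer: 96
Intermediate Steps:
F = -21 (F = -3*7 = -21)
K(q) = 4 - 4*q (K(q) = 4 + (q + q)*(-2) = 4 + (2*q)*(-2) = 4 - 4*q)
p = 2 (p = (4 - 4*0)*1 - 2 = (4 + 0)*1 - 2 = 4*1 - 2 = 4 - 2 = 2)
138 + F*p = 138 - 21*2 = 138 - 42 = 96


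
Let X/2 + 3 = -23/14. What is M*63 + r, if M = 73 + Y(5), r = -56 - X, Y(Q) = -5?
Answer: 29661/7 ≈ 4237.3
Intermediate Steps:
X = -65/7 (X = -6 + 2*(-23/14) = -6 - 23/7 = -65/7 ≈ -9.2857)
r = -327/7 (r = -56 - 1*(-65/7) = -56 + 65/7 = -327/7 ≈ -46.714)
M = 68 (M = 73 - 5 = 68)
M*63 + r = 68*63 - 327/7 = 4284 - 327/7 = 29661/7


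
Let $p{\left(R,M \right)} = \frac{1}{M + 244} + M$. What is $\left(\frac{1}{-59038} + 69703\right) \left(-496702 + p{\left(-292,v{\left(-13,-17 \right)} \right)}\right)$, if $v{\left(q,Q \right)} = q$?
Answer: $- \frac{78695719052658322}{2272963} \approx -3.4623 \cdot 10^{10}$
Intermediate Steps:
$p{\left(R,M \right)} = M + \frac{1}{244 + M}$ ($p{\left(R,M \right)} = \frac{1}{244 + M} + M = M + \frac{1}{244 + M}$)
$\left(\frac{1}{-59038} + 69703\right) \left(-496702 + p{\left(-292,v{\left(-13,-17 \right)} \right)}\right) = \left(\frac{1}{-59038} + 69703\right) \left(-496702 + \frac{1 + \left(-13\right)^{2} + 244 \left(-13\right)}{244 - 13}\right) = \left(- \frac{1}{59038} + 69703\right) \left(-496702 + \frac{1 + 169 - 3172}{231}\right) = \frac{4115125713 \left(-496702 + \frac{1}{231} \left(-3002\right)\right)}{59038} = \frac{4115125713 \left(-496702 - \frac{3002}{231}\right)}{59038} = \frac{4115125713}{59038} \left(- \frac{114741164}{231}\right) = - \frac{78695719052658322}{2272963}$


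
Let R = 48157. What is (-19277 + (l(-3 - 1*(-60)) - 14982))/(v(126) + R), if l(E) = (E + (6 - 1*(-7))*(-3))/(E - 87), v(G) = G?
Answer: -171298/241415 ≈ -0.70956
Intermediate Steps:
l(E) = (-39 + E)/(-87 + E) (l(E) = (E + (6 + 7)*(-3))/(-87 + E) = (E + 13*(-3))/(-87 + E) = (E - 39)/(-87 + E) = (-39 + E)/(-87 + E))
(-19277 + (l(-3 - 1*(-60)) - 14982))/(v(126) + R) = (-19277 + ((-39 + (-3 - 1*(-60)))/(-87 + (-3 - 1*(-60))) - 14982))/(126 + 48157) = (-19277 + ((-39 + (-3 + 60))/(-87 + (-3 + 60)) - 14982))/48283 = (-19277 + ((-39 + 57)/(-87 + 57) - 14982))*(1/48283) = (-19277 + (18/(-30) - 14982))*(1/48283) = (-19277 + (-1/30*18 - 14982))*(1/48283) = (-19277 + (-⅗ - 14982))*(1/48283) = (-19277 - 74913/5)*(1/48283) = -171298/5*1/48283 = -171298/241415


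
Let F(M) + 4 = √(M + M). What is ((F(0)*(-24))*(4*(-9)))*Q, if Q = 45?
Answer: -155520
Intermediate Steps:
F(M) = -4 + √2*√M (F(M) = -4 + √(M + M) = -4 + √(2*M) = -4 + √2*√M)
((F(0)*(-24))*(4*(-9)))*Q = (((-4 + √2*√0)*(-24))*(4*(-9)))*45 = (((-4 + √2*0)*(-24))*(-36))*45 = (((-4 + 0)*(-24))*(-36))*45 = (-4*(-24)*(-36))*45 = (96*(-36))*45 = -3456*45 = -155520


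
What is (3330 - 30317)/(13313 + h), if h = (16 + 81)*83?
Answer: -26987/21364 ≈ -1.2632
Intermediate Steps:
h = 8051 (h = 97*83 = 8051)
(3330 - 30317)/(13313 + h) = (3330 - 30317)/(13313 + 8051) = -26987/21364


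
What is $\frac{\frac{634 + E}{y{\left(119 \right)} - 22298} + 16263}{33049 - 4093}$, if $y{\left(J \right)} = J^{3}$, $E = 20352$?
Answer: $\frac{212938027}{379132308} \approx 0.56165$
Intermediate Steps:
$\frac{\frac{634 + E}{y{\left(119 \right)} - 22298} + 16263}{33049 - 4093} = \frac{\frac{634 + 20352}{119^{3} - 22298} + 16263}{33049 - 4093} = \frac{\frac{20986}{1685159 - 22298} + 16263}{28956} = \left(\frac{20986}{1662861} + 16263\right) \frac{1}{28956} = \frac{27043129429}{1662861} \cdot \frac{1}{28956} = \frac{212938027}{379132308}$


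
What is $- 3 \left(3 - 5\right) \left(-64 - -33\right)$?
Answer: $-186$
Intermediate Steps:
$- 3 \left(3 - 5\right) \left(-64 - -33\right) = \left(-3\right) \left(-2\right) \left(-64 + 33\right) = 6 \left(-31\right) = -186$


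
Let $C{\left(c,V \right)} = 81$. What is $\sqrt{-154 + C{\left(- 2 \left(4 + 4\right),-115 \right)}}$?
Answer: $i \sqrt{73} \approx 8.544 i$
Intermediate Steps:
$\sqrt{-154 + C{\left(- 2 \left(4 + 4\right),-115 \right)}} = \sqrt{-154 + 81} = \sqrt{-73} = i \sqrt{73}$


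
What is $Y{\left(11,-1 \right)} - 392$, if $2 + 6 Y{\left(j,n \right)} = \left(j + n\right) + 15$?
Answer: $- \frac{2329}{6} \approx -388.17$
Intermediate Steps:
$Y{\left(j,n \right)} = \frac{13}{6} + \frac{j}{6} + \frac{n}{6}$ ($Y{\left(j,n \right)} = - \frac{1}{3} + \frac{\left(j + n\right) + 15}{6} = - \frac{1}{3} + \frac{15 + j + n}{6} = - \frac{1}{3} + \left(\frac{5}{2} + \frac{j}{6} + \frac{n}{6}\right) = \frac{13}{6} + \frac{j}{6} + \frac{n}{6}$)
$Y{\left(11,-1 \right)} - 392 = \left(\frac{13}{6} + \frac{1}{6} \cdot 11 + \frac{1}{6} \left(-1\right)\right) - 392 = \left(\frac{13}{6} + \frac{11}{6} - \frac{1}{6}\right) - 392 = \frac{23}{6} - 392 = - \frac{2329}{6}$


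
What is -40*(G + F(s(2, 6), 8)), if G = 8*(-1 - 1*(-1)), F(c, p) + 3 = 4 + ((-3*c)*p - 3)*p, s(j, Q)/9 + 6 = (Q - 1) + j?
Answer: 70040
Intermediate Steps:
s(j, Q) = -63 + 9*Q + 9*j (s(j, Q) = -54 + 9*((Q - 1) + j) = -54 + 9*((-1 + Q) + j) = -54 + 9*(-1 + Q + j) = -54 + (-9 + 9*Q + 9*j) = -63 + 9*Q + 9*j)
F(c, p) = 1 + p*(-3 - 3*c*p) (F(c, p) = -3 + (4 + ((-3*c)*p - 3)*p) = -3 + (4 + (-3*c*p - 3)*p) = -3 + (4 + (-3 - 3*c*p)*p) = -3 + (4 + p*(-3 - 3*c*p)) = 1 + p*(-3 - 3*c*p))
G = 0 (G = 8*(-1 + 1) = 8*0 = 0)
-40*(G + F(s(2, 6), 8)) = -40*(0 + (1 - 3*8 - 3*(-63 + 9*6 + 9*2)*8²)) = -40*(0 + (1 - 24 - 3*(-63 + 54 + 18)*64)) = -40*(0 + (1 - 24 - 3*9*64)) = -40*(0 + (1 - 24 - 1728)) = -40*(0 - 1751) = -40*(-1751) = 70040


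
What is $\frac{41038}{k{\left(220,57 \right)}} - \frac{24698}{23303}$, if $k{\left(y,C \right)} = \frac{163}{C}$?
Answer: $\frac{54505559524}{3798389} \approx 14350.0$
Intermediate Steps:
$\frac{41038}{k{\left(220,57 \right)}} - \frac{24698}{23303} = \frac{41038}{163 \cdot \frac{1}{57}} - \frac{24698}{23303} = \frac{41038}{\frac{163}{57}} - \frac{24698}{23303} = 41038 \cdot \frac{57}{163} - \frac{24698}{23303} = \frac{2339166}{163} - \frac{24698}{23303} = \frac{54505559524}{3798389}$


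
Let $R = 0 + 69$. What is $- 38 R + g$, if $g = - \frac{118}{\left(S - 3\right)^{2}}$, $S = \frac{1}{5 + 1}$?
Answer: $- \frac{762006}{289} \approx -2636.7$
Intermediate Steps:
$S = \frac{1}{6} \approx 0.16667$
$R = 69$
$g = - \frac{4248}{289}$ ($g = - \frac{118}{\left(\frac{1}{6} - 3\right)^{2}} = - \frac{118}{\left(- \frac{17}{6}\right)^{2}} = - \frac{118}{\frac{289}{36}} = \left(-118\right) \frac{36}{289} = - \frac{4248}{289} \approx -14.699$)
$- 38 R + g = \left(-38\right) 69 - \frac{4248}{289} = -2622 - \frac{4248}{289} = - \frac{762006}{289}$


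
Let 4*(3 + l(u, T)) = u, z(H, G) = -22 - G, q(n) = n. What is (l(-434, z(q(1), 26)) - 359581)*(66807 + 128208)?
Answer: -140290865775/2 ≈ -7.0145e+10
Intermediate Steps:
l(u, T) = -3 + u/4
(l(-434, z(q(1), 26)) - 359581)*(66807 + 128208) = ((-3 + (1/4)*(-434)) - 359581)*(66807 + 128208) = ((-3 - 217/2) - 359581)*195015 = (-223/2 - 359581)*195015 = -719385/2*195015 = -140290865775/2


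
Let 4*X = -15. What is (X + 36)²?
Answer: 16641/16 ≈ 1040.1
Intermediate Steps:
X = -15/4 (X = (¼)*(-15) = -15/4 ≈ -3.7500)
(X + 36)² = (-15/4 + 36)² = (129/4)² = 16641/16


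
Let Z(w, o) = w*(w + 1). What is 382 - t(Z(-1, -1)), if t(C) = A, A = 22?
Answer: 360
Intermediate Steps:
Z(w, o) = w*(1 + w)
t(C) = 22
382 - t(Z(-1, -1)) = 382 - 1*22 = 382 - 22 = 360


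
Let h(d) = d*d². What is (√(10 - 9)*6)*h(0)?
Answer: 0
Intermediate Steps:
h(d) = d³
(√(10 - 9)*6)*h(0) = (√(10 - 9)*6)*0³ = (√1*6)*0 = (1*6)*0 = 6*0 = 0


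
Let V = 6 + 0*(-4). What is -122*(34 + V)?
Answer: -4880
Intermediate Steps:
V = 6 (V = 6 + 0 = 6)
-122*(34 + V) = -122*(34 + 6) = -122*40 = -4880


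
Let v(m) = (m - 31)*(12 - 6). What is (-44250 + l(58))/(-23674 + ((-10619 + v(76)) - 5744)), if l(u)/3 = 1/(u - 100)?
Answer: 619501/556738 ≈ 1.1127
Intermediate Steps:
v(m) = -186 + 6*m (v(m) = (-31 + m)*6 = -186 + 6*m)
l(u) = 3/(-100 + u) (l(u) = 3/(u - 100) = 3/(-100 + u))
(-44250 + l(58))/(-23674 + ((-10619 + v(76)) - 5744)) = (-44250 + 3/(-100 + 58))/(-23674 + ((-10619 + (-186 + 6*76)) - 5744)) = (-44250 + 3/(-42))/(-23674 + ((-10619 + (-186 + 456)) - 5744)) = (-44250 + 3*(-1/42))/(-23674 + ((-10619 + 270) - 5744)) = (-44250 - 1/14)/(-23674 + (-10349 - 5744)) = -619501/(14*(-23674 - 16093)) = -619501/14/(-39767) = -619501/14*(-1/39767) = 619501/556738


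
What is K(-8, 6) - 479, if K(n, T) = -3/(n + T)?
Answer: -955/2 ≈ -477.50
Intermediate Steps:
K(n, T) = -3/(T + n)
K(-8, 6) - 479 = -3/(6 - 8) - 479 = -3/(-2) - 479 = -3*(-1/2) - 479 = 3/2 - 479 = -955/2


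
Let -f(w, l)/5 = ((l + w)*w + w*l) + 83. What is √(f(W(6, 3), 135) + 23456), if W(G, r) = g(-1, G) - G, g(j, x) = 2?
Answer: √28361 ≈ 168.41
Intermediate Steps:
W(G, r) = 2 - G
f(w, l) = -415 - 5*l*w - 5*w*(l + w) (f(w, l) = -5*(((l + w)*w + w*l) + 83) = -5*((w*(l + w) + l*w) + 83) = -5*((l*w + w*(l + w)) + 83) = -5*(83 + l*w + w*(l + w)) = -415 - 5*l*w - 5*w*(l + w))
√(f(W(6, 3), 135) + 23456) = √((-415 - 5*(2 - 1*6)² - 10*135*(2 - 1*6)) + 23456) = √((-415 - 5*(2 - 6)² - 10*135*(2 - 6)) + 23456) = √((-415 - 5*(-4)² - 10*135*(-4)) + 23456) = √((-415 - 5*16 + 5400) + 23456) = √((-415 - 80 + 5400) + 23456) = √(4905 + 23456) = √28361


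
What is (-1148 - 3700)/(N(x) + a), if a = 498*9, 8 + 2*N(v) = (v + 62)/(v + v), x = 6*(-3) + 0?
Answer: -87264/80593 ≈ -1.0828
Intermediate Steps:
x = -18 (x = -18 + 0 = -18)
N(v) = -4 + (62 + v)/(4*v) (N(v) = -4 + ((v + 62)/(v + v))/2 = -4 + ((62 + v)/((2*v)))/2 = -4 + ((62 + v)*(1/(2*v)))/2 = -4 + ((62 + v)/(2*v))/2 = -4 + (62 + v)/(4*v))
a = 4482
(-1148 - 3700)/(N(x) + a) = (-1148 - 3700)/((¼)*(62 - 15*(-18))/(-18) + 4482) = -4848/((¼)*(-1/18)*(62 + 270) + 4482) = -4848/((¼)*(-1/18)*332 + 4482) = -4848/(-83/18 + 4482) = -4848/80593/18 = -4848*18/80593 = -87264/80593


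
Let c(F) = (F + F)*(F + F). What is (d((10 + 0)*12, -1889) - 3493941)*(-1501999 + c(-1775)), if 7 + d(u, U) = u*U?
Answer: -41300834834628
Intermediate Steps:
c(F) = 4*F² (c(F) = (2*F)*(2*F) = 4*F²)
d(u, U) = -7 + U*u (d(u, U) = -7 + u*U = -7 + U*u)
(d((10 + 0)*12, -1889) - 3493941)*(-1501999 + c(-1775)) = ((-7 - 1889*(10 + 0)*12) - 3493941)*(-1501999 + 4*(-1775)²) = ((-7 - 18890*12) - 3493941)*(-1501999 + 4*3150625) = ((-7 - 1889*120) - 3493941)*(-1501999 + 12602500) = ((-7 - 226680) - 3493941)*11100501 = (-226687 - 3493941)*11100501 = -3720628*11100501 = -41300834834628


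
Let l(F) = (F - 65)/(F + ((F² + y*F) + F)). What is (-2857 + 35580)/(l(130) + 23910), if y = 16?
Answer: 9686008/7077361 ≈ 1.3686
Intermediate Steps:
l(F) = (-65 + F)/(F² + 18*F) (l(F) = (F - 65)/(F + ((F² + 16*F) + F)) = (-65 + F)/(F + (F² + 17*F)) = (-65 + F)/(F² + 18*F))
(-2857 + 35580)/(l(130) + 23910) = (-2857 + 35580)/((-65 + 130)/(130*(18 + 130)) + 23910) = 32723/((1/130)*65/148 + 23910) = 32723/((1/130)*(1/148)*65 + 23910) = 32723/(1/296 + 23910) = 32723/(7077361/296) = 32723*(296/7077361) = 9686008/7077361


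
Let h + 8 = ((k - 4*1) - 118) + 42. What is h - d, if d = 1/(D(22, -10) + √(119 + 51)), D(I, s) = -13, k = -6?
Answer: -107 - √170 ≈ -120.04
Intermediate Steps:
h = -94 (h = -8 + (((-6 - 4*1) - 118) + 42) = -8 + (((-6 - 4) - 118) + 42) = -8 + ((-10 - 118) + 42) = -8 + (-128 + 42) = -8 - 86 = -94)
d = 1/(-13 + √170) (d = 1/(-13 + √(119 + 51)) = 1/(-13 + √170) ≈ 26.038)
h - d = -94 - (13 + √170) = -94 + (-13 - √170) = -107 - √170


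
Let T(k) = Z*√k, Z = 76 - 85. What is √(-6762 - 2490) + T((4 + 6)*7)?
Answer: -9*√70 + 6*I*√257 ≈ -75.299 + 96.187*I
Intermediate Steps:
Z = -9
T(k) = -9*√k
√(-6762 - 2490) + T((4 + 6)*7) = √(-6762 - 2490) - 9*√7*√(4 + 6) = √(-9252) - 9*√70 = 6*I*√257 - 9*√70 = -9*√70 + 6*I*√257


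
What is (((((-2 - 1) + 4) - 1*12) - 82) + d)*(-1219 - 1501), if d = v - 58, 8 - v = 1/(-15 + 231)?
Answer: 10502260/27 ≈ 3.8897e+5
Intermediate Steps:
v = 1727/216 (v = 8 - 1/(-15 + 231) = 8 - 1/216 = 1727/216 ≈ 7.9954)
d = -10801/216 (d = 1727/216 - 58 = -10801/216 ≈ -50.005)
(((((-2 - 1) + 4) - 1*12) - 82) + d)*(-1219 - 1501) = (((((-2 - 1) + 4) - 1*12) - 82) - 10801/216)*(-1219 - 1501) = ((((-3 + 4) - 12) - 82) - 10801/216)*(-2720) = (((1 - 12) - 82) - 10801/216)*(-2720) = ((-11 - 82) - 10801/216)*(-2720) = (-93 - 10801/216)*(-2720) = -30889/216*(-2720) = 10502260/27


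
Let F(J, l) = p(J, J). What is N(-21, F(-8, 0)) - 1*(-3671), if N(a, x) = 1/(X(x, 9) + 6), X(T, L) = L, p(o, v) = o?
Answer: 55066/15 ≈ 3671.1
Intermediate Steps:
F(J, l) = J
N(a, x) = 1/15 (N(a, x) = 1/(9 + 6) = 1/15)
N(-21, F(-8, 0)) - 1*(-3671) = 1/15 - 1*(-3671) = 1/15 + 3671 = 55066/15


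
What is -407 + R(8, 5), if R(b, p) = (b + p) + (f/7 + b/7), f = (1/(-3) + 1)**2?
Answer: -24746/63 ≈ -392.79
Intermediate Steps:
f = 4/9 (f = (-1/3 + 1)**2 = (2/3)**2 = 4/9 ≈ 0.44444)
R(b, p) = 4/63 + p + 8*b/7 (R(b, p) = (b + p) + ((4/9)/7 + b/7) = (b + p) + ((4/9)*(1/7) + b*(1/7)) = (b + p) + (4/63 + b/7) = 4/63 + p + 8*b/7)
-407 + R(8, 5) = -407 + (4/63 + 5 + (8/7)*8) = -407 + (4/63 + 5 + 64/7) = -407 + 895/63 = -24746/63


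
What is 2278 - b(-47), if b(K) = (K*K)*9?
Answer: -17603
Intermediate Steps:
b(K) = 9*K² (b(K) = K²*9 = 9*K²)
2278 - b(-47) = 2278 - 9*(-47)² = 2278 - 9*2209 = 2278 - 1*19881 = 2278 - 19881 = -17603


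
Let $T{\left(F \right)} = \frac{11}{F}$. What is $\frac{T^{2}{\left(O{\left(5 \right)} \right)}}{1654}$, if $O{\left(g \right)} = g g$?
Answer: $\frac{121}{1033750} \approx 0.00011705$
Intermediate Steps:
$O{\left(g \right)} = g^{2}$
$\frac{T^{2}{\left(O{\left(5 \right)} \right)}}{1654} = \frac{\left(\frac{11}{5^{2}}\right)^{2}}{1654} = \left(\frac{11}{25}\right)^{2} \cdot \frac{1}{1654} = \frac{121}{625} \cdot \frac{1}{1654} = \frac{121}{1033750}$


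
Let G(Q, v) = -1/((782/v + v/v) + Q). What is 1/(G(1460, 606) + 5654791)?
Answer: 443074/2505490867231 ≈ 1.7684e-7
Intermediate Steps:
G(Q, v) = -1/(1 + Q + 782/v) (G(Q, v) = -1/((782/v + 1) + Q) = -1/((1 + 782/v) + Q) = -1/(1 + Q + 782/v))
1/(G(1460, 606) + 5654791) = 1/(-1*606/(782 + 606 + 1460*606) + 5654791) = 1/(-1*606/(782 + 606 + 884760) + 5654791) = 1/(-1*606/886148 + 5654791) = 1/(-1*606*1/886148 + 5654791) = 1/(-303/443074 + 5654791) = 1/(2505490867231/443074) = 443074/2505490867231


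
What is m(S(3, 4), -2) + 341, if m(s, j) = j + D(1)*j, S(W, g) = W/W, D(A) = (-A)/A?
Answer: 341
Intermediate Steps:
D(A) = -1
S(W, g) = 1
m(s, j) = 0 (m(s, j) = j - j = 0)
m(S(3, 4), -2) + 341 = 0 + 341 = 341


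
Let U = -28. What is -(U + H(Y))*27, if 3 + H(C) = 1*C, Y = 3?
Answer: 756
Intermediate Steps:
H(C) = -3 + C (H(C) = -3 + 1*C = -3 + C)
-(U + H(Y))*27 = -(-28 + (-3 + 3))*27 = -(-28 + 0)*27 = -(-28)*27 = -1*(-756) = 756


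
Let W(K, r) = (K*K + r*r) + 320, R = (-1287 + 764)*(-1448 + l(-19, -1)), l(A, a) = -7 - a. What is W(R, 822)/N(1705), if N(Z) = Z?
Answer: 52570246488/155 ≈ 3.3916e+8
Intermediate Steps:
R = 760442 (R = (-1287 + 764)*(-1448 + (-7 - 1*(-1))) = -523*(-1448 + (-7 + 1)) = -523*(-1448 - 6) = -523*(-1454) = 760442)
W(K, r) = 320 + K² + r² (W(K, r) = (K² + r²) + 320 = 320 + K² + r²)
W(R, 822)/N(1705) = (320 + 760442² + 822²)/1705 = (320 + 578272035364 + 675684)*(1/1705) = 578272711368*(1/1705) = 52570246488/155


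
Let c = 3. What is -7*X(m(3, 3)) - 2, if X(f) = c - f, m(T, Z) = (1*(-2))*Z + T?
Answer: -44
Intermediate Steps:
m(T, Z) = T - 2*Z (m(T, Z) = -2*Z + T = T - 2*Z)
X(f) = 3 - f
-7*X(m(3, 3)) - 2 = -7*(3 - (3 - 2*3)) - 2 = -7*(3 - (3 - 6)) - 2 = -7*(3 - 1*(-3)) - 2 = -7*(3 + 3) - 2 = -7*6 - 2 = -42 - 2 = -44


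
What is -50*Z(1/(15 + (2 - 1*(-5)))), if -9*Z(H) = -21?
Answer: -350/3 ≈ -116.67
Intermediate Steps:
Z(H) = 7/3 (Z(H) = -1/9*(-21) = 7/3)
-50*Z(1/(15 + (2 - 1*(-5)))) = -50*7/3 = -350/3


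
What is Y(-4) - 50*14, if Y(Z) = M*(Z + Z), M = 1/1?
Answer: -708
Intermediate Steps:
M = 1 (M = 1*1 = 1)
Y(Z) = 2*Z (Y(Z) = 1*(Z + Z) = 1*(2*Z) = 2*Z)
Y(-4) - 50*14 = 2*(-4) - 50*14 = -8 - 700 = -708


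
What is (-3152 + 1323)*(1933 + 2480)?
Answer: -8071377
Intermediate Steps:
(-3152 + 1323)*(1933 + 2480) = -1829*4413 = -8071377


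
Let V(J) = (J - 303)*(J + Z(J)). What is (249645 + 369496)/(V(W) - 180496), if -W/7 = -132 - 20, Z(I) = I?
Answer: 619141/1438912 ≈ 0.43028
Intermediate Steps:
W = 1064 (W = -7*(-132 - 20) = -7*(-152) = 1064)
V(J) = 2*J*(-303 + J) (V(J) = (J - 303)*(J + J) = (-303 + J)*(2*J) = 2*J*(-303 + J))
(249645 + 369496)/(V(W) - 180496) = (249645 + 369496)/(2*1064*(-303 + 1064) - 180496) = 619141/(2*1064*761 - 180496) = 619141/(1619408 - 180496) = 619141/1438912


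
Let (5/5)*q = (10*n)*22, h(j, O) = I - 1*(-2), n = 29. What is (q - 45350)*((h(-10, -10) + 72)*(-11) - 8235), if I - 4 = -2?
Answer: 353496870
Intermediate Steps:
I = 2 (I = 4 - 2 = 2)
h(j, O) = 4 (h(j, O) = 2 - 1*(-2) = 2 + 2 = 4)
q = 6380 (q = (10*29)*22 = 290*22 = 6380)
(q - 45350)*((h(-10, -10) + 72)*(-11) - 8235) = (6380 - 45350)*((4 + 72)*(-11) - 8235) = -38970*(76*(-11) - 8235) = -38970*(-836 - 8235) = -38970*(-9071) = 353496870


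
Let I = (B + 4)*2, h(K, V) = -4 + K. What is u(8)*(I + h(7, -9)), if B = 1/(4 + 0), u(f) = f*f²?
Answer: 5888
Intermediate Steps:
u(f) = f³
B = ¼ (B = 1/4 = ¼ ≈ 0.25000)
I = 17/2 (I = (¼ + 4)*2 = (17/4)*2 = 17/2 ≈ 8.5000)
u(8)*(I + h(7, -9)) = 8³*(17/2 + (-4 + 7)) = 512*(17/2 + 3) = 512*(23/2) = 5888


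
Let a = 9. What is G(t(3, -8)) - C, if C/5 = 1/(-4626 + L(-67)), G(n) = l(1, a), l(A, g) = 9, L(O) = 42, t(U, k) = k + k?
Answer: 41261/4584 ≈ 9.0011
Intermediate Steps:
t(U, k) = 2*k
G(n) = 9
C = -5/4584 (C = 5/(-4626 + 42) = 5/(-4584) = 5*(-1/4584) = -5/4584 ≈ -0.0010908)
G(t(3, -8)) - C = 9 - 1*(-5/4584) = 9 + 5/4584 = 41261/4584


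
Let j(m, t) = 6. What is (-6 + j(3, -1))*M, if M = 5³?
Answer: 0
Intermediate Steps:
M = 125
(-6 + j(3, -1))*M = (-6 + 6)*125 = 0*125 = 0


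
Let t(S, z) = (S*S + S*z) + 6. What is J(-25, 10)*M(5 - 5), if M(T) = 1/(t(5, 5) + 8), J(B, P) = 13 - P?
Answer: 3/64 ≈ 0.046875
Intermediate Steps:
t(S, z) = 6 + S² + S*z (t(S, z) = (S² + S*z) + 6 = 6 + S² + S*z)
M(T) = 1/64 (M(T) = 1/((6 + 5² + 5*5) + 8) = 1/((6 + 25 + 25) + 8) = 1/(56 + 8) = 1/64)
J(-25, 10)*M(5 - 5) = (13 - 1*10)*(1/64) = (13 - 10)*(1/64) = 3*(1/64) = 3/64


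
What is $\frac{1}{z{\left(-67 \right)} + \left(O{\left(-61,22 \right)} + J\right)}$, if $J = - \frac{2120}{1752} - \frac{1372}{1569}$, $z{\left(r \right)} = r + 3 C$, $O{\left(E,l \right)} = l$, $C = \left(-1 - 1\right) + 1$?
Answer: $- \frac{114537}{5736527} \approx -0.019966$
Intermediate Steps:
$C = -1$ ($C = -2 + 1 = -1$)
$z{\left(r \right)} = -3 + r$ ($z{\left(r \right)} = r + 3 \left(-1\right) = r - 3 = -3 + r$)
$J = - \frac{238751}{114537}$ ($J = \left(-2120\right) \frac{1}{1752} - \frac{1372}{1569} = - \frac{265}{219} - \frac{1372}{1569} = - \frac{238751}{114537} \approx -2.0845$)
$\frac{1}{z{\left(-67 \right)} + \left(O{\left(-61,22 \right)} + J\right)} = \frac{1}{\left(-3 - 67\right) + \left(22 - \frac{238751}{114537}\right)} = \frac{1}{-70 + \frac{2281063}{114537}} = \frac{1}{- \frac{5736527}{114537}} = - \frac{114537}{5736527}$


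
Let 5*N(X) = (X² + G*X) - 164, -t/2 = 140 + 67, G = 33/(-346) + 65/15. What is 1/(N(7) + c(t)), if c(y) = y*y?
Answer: 5190/889456663 ≈ 5.8350e-6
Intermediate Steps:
G = 4399/1038 (G = 33*(-1/346) + 65*(1/15) = -33/346 + 13/3 = 4399/1038 ≈ 4.2380)
t = -414 (t = -2*(140 + 67) = -2*207 = -414)
N(X) = -164/5 + X²/5 + 4399*X/5190 (N(X) = ((X² + 4399*X/1038) - 164)/5 = (-164 + X² + 4399*X/1038)/5 = -164/5 + X²/5 + 4399*X/5190)
c(y) = y²
1/(N(7) + c(t)) = 1/((-164/5 + (⅕)*7² + (4399/5190)*7) + (-414)²) = 1/((-164/5 + (⅕)*49 + 30793/5190) + 171396) = 1/((-164/5 + 49/5 + 30793/5190) + 171396) = 1/(-88577/5190 + 171396) = 1/(889456663/5190) = 5190/889456663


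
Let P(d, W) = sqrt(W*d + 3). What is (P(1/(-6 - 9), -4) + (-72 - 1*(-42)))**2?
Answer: 13549/15 - 28*sqrt(15) ≈ 794.82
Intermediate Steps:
P(d, W) = sqrt(3 + W*d)
(P(1/(-6 - 9), -4) + (-72 - 1*(-42)))**2 = (sqrt(3 - 4/(-6 - 9)) + (-72 - 1*(-42)))**2 = (sqrt(3 - 4/(-15)) + (-72 + 42))**2 = (sqrt(3 - 4*(-1/15)) - 30)**2 = (sqrt(3 + 4/15) - 30)**2 = (sqrt(49/15) - 30)**2 = (7*sqrt(15)/15 - 30)**2 = (-30 + 7*sqrt(15)/15)**2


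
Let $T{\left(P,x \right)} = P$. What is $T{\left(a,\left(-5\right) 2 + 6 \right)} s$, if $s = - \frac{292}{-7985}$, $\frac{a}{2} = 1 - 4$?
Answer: $- \frac{1752}{7985} \approx -0.21941$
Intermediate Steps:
$a = -6$ ($a = 2 \left(1 - 4\right) = 2 \left(-3\right) = -6$)
$s = \frac{292}{7985}$ ($s = \left(-292\right) \left(- \frac{1}{7985}\right) = \frac{292}{7985} \approx 0.036569$)
$T{\left(a,\left(-5\right) 2 + 6 \right)} s = \left(-6\right) \frac{292}{7985} = - \frac{1752}{7985}$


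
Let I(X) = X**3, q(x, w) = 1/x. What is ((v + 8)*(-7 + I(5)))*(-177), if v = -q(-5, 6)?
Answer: -856326/5 ≈ -1.7127e+5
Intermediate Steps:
v = 1/5 (v = -1/(-5) = -1*(-1/5) = 1/5 ≈ 0.20000)
((v + 8)*(-7 + I(5)))*(-177) = ((1/5 + 8)*(-7 + 5**3))*(-177) = (41*(-7 + 125)/5)*(-177) = ((41/5)*118)*(-177) = (4838/5)*(-177) = -856326/5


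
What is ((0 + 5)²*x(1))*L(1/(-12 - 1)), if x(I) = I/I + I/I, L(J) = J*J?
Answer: 50/169 ≈ 0.29586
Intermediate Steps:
L(J) = J²
x(I) = 2 (x(I) = 1 + 1 = 2)
((0 + 5)²*x(1))*L(1/(-12 - 1)) = ((0 + 5)²*2)*(1/(-12 - 1))² = (5²*2)*(1/(-13))² = (25*2)*(-1/13)² = 50*(1/169) = 50/169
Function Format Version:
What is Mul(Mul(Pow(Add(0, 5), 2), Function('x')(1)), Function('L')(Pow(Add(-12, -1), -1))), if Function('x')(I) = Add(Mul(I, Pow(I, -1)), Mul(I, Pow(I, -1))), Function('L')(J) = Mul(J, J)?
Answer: Rational(50, 169) ≈ 0.29586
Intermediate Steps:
Function('L')(J) = Pow(J, 2)
Function('x')(I) = 2 (Function('x')(I) = Add(1, 1) = 2)
Mul(Mul(Pow(Add(0, 5), 2), Function('x')(1)), Function('L')(Pow(Add(-12, -1), -1))) = Mul(Mul(Pow(Add(0, 5), 2), 2), Pow(Pow(Add(-12, -1), -1), 2)) = Mul(Mul(Pow(5, 2), 2), Pow(Pow(-13, -1), 2)) = Mul(Mul(25, 2), Pow(Rational(-1, 13), 2)) = Mul(50, Rational(1, 169)) = Rational(50, 169)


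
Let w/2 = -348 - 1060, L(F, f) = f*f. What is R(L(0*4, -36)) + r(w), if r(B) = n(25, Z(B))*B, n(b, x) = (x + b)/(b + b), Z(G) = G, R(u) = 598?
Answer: 3944678/25 ≈ 1.5779e+5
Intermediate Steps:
L(F, f) = f²
n(b, x) = (b + x)/(2*b) (n(b, x) = (b + x)/((2*b)) = (b + x)*(1/(2*b)) = (b + x)/(2*b))
w = -2816 (w = 2*(-348 - 1060) = 2*(-1408) = -2816)
r(B) = B*(½ + B/50) (r(B) = ((½)*(25 + B)/25)*B = ((½)*(1/25)*(25 + B))*B = (½ + B/50)*B = B*(½ + B/50))
R(L(0*4, -36)) + r(w) = 598 + (1/50)*(-2816)*(25 - 2816) = 598 + (1/50)*(-2816)*(-2791) = 598 + 3929728/25 = 3944678/25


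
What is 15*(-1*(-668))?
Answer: 10020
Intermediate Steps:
15*(-1*(-668)) = 15*668 = 10020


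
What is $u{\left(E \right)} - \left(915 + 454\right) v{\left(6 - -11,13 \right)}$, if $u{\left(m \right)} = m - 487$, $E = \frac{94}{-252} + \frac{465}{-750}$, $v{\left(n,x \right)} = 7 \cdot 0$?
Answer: $- \frac{768589}{1575} \approx -487.99$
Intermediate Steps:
$v{\left(n,x \right)} = 0$
$E = - \frac{1564}{1575}$ ($E = 94 \left(- \frac{1}{252}\right) + 465 \left(- \frac{1}{750}\right) = - \frac{47}{126} - \frac{31}{50} = - \frac{1564}{1575} \approx -0.99302$)
$u{\left(m \right)} = -487 + m$
$u{\left(E \right)} - \left(915 + 454\right) v{\left(6 - -11,13 \right)} = \left(-487 - \frac{1564}{1575}\right) - \left(915 + 454\right) 0 = - \frac{768589}{1575} - 1369 \cdot 0 = - \frac{768589}{1575} - 0 = - \frac{768589}{1575} + 0 = - \frac{768589}{1575}$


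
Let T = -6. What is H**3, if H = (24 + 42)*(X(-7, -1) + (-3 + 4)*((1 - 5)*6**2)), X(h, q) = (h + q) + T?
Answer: -1133973922752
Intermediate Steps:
X(h, q) = -6 + h + q (X(h, q) = (h + q) - 6 = -6 + h + q)
H = -10428 (H = (24 + 42)*((-6 - 7 - 1) + (-3 + 4)*((1 - 5)*6**2)) = 66*(-14 + 1*(-4*36)) = 66*(-14 + 1*(-144)) = 66*(-14 - 144) = 66*(-158) = -10428)
H**3 = (-10428)**3 = -1133973922752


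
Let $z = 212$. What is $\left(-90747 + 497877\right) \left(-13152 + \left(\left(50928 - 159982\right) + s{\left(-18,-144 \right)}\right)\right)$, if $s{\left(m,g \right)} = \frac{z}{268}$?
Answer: $- \frac{3333478250370}{67} \approx -4.9753 \cdot 10^{10}$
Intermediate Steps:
$s{\left(m,g \right)} = \frac{53}{67}$ ($s{\left(m,g \right)} = \frac{212}{268} = 212 \cdot \frac{1}{268} = \frac{53}{67}$)
$\left(-90747 + 497877\right) \left(-13152 + \left(\left(50928 - 159982\right) + s{\left(-18,-144 \right)}\right)\right) = \left(-90747 + 497877\right) \left(-13152 + \left(\left(50928 - 159982\right) + \frac{53}{67}\right)\right) = 407130 \left(-13152 + \left(-109054 + \frac{53}{67}\right)\right) = 407130 \left(-13152 - \frac{7306565}{67}\right) = 407130 \left(- \frac{8187749}{67}\right) = - \frac{3333478250370}{67}$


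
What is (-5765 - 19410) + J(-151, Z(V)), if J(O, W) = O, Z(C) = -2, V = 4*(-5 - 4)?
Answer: -25326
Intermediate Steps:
V = -36 (V = 4*(-9) = -36)
(-5765 - 19410) + J(-151, Z(V)) = (-5765 - 19410) - 151 = -25175 - 151 = -25326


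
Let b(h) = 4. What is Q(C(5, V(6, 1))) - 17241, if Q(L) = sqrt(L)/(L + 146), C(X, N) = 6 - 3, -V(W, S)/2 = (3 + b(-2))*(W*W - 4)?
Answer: -17241 + sqrt(3)/149 ≈ -17241.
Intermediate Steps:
V(W, S) = 56 - 14*W**2 (V(W, S) = -2*(3 + 4)*(W*W - 4) = -14*(W**2 - 4) = -14*(-4 + W**2) = -2*(-28 + 7*W**2) = 56 - 14*W**2)
C(X, N) = 3
Q(L) = sqrt(L)/(146 + L)
Q(C(5, V(6, 1))) - 17241 = sqrt(3)/(146 + 3) - 17241 = sqrt(3)/149 - 17241 = -17241 + sqrt(3)/149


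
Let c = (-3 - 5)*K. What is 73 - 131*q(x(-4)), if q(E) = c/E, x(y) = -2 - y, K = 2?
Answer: 1121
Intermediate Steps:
c = -16 (c = (-3 - 5)*2 = -8*2 = -16)
q(E) = -16/E
73 - 131*q(x(-4)) = 73 - (-2096)/(-2 - 1*(-4)) = 73 - (-2096)/(-2 + 4) = 73 - (-2096)/2 = 73 - 131*(-8) = 73 + 1048 = 1121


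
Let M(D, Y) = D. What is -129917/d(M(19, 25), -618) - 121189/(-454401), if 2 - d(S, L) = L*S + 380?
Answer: -19219074307/1721270988 ≈ -11.166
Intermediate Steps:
d(S, L) = -378 - L*S (d(S, L) = 2 - (L*S + 380) = 2 - (380 + L*S) = 2 + (-380 - L*S) = -378 - L*S)
-129917/d(M(19, 25), -618) - 121189/(-454401) = -129917/(-378 - 1*(-618)*19) - 121189/(-454401) = -129917/(-378 + 11742) - 121189*(-1/454401) = -129917/11364 + 121189/454401 = -19219074307/1721270988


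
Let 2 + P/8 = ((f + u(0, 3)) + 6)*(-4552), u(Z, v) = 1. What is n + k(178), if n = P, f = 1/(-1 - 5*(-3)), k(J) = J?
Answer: -1801458/7 ≈ -2.5735e+5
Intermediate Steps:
f = 1/14 (f = 1/(-1 + 15) = 1/14 ≈ 0.071429)
P = -1802704/7 (P = -16 + 8*(((1/14 + 1) + 6)*(-4552)) = -16 + 8*((15/14 + 6)*(-4552)) = -16 + 8*((99/14)*(-4552)) = -16 + 8*(-225324/7) = -16 - 1802592/7 = -1802704/7 ≈ -2.5753e+5)
n = -1802704/7 ≈ -2.5753e+5
n + k(178) = -1802704/7 + 178 = -1801458/7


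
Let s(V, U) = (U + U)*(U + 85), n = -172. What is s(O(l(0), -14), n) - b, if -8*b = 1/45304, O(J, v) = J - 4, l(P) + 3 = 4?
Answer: 10846864897/362432 ≈ 29928.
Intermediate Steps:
l(P) = 1 (l(P) = -3 + 4 = 1)
O(J, v) = -4 + J
s(V, U) = 2*U*(85 + U) (s(V, U) = (2*U)*(85 + U) = 2*U*(85 + U))
b = -1/362432 (b = -⅛/45304 = -⅛*1/45304 = -1/362432 ≈ -2.7591e-6)
s(O(l(0), -14), n) - b = 2*(-172)*(85 - 172) - 1*(-1/362432) = 2*(-172)*(-87) + 1/362432 = 29928 + 1/362432 = 10846864897/362432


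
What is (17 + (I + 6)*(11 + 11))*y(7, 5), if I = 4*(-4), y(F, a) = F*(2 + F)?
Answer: -12789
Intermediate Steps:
I = -16
(17 + (I + 6)*(11 + 11))*y(7, 5) = (17 + (-16 + 6)*(11 + 11))*(7*(2 + 7)) = (17 - 10*22)*(7*9) = (17 - 220)*63 = -203*63 = -12789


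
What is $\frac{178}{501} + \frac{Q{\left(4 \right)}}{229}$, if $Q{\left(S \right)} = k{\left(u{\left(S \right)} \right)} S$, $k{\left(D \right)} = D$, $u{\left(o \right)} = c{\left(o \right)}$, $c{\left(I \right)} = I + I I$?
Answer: $\frac{80842}{114729} \approx 0.70463$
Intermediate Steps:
$c{\left(I \right)} = I + I^{2}$
$u{\left(o \right)} = o \left(1 + o\right)$
$Q{\left(S \right)} = S^{2} \left(1 + S\right)$ ($Q{\left(S \right)} = S \left(1 + S\right) S = S^{2} \left(1 + S\right)$)
$\frac{178}{501} + \frac{Q{\left(4 \right)}}{229} = \frac{178}{501} + \frac{4^{2} \left(1 + 4\right)}{229} = 178 \cdot \frac{1}{501} + 16 \cdot 5 \cdot \frac{1}{229} = \frac{178}{501} + 80 \cdot \frac{1}{229} = \frac{178}{501} + \frac{80}{229} = \frac{80842}{114729}$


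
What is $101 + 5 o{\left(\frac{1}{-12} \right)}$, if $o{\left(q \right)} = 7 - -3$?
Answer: $151$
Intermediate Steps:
$o{\left(q \right)} = 10$ ($o{\left(q \right)} = 7 + 3 = 10$)
$101 + 5 o{\left(\frac{1}{-12} \right)} = 101 + 5 \cdot 10 = 101 + 50 = 151$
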